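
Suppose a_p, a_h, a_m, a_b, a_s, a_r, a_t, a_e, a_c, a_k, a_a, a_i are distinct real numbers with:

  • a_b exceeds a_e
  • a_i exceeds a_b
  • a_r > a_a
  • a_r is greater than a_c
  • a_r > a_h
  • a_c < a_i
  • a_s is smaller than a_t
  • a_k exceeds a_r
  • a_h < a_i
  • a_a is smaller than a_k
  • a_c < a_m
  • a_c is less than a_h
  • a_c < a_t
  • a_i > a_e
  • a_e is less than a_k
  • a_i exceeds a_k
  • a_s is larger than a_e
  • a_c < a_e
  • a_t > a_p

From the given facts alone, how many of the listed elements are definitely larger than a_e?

Directly above a_e: a_s, a_b, a_k, a_i.
One step further: a_t (5 so far).
No other element is forced above a_e by the given relations, so the count is 5.

5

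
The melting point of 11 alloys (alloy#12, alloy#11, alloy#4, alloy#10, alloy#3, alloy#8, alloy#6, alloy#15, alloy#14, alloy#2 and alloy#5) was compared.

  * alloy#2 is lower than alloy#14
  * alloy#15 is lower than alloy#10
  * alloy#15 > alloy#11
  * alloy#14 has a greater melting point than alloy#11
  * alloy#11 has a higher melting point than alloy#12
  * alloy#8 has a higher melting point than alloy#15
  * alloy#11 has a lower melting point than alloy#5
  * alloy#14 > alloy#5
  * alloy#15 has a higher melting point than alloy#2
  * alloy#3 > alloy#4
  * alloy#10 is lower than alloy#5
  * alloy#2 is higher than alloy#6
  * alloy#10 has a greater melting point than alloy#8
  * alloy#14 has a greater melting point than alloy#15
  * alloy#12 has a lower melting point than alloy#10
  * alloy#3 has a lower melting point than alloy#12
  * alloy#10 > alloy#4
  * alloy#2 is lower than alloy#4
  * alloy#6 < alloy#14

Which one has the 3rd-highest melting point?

alloy#10

Piecing the relations together gives one ordering: alloy#6 < alloy#2 < alloy#4 < alloy#3 < alloy#12 < alloy#11 < alloy#15 < alloy#8 < alloy#10 < alloy#5 < alloy#14.
The 3rd largest is alloy#10.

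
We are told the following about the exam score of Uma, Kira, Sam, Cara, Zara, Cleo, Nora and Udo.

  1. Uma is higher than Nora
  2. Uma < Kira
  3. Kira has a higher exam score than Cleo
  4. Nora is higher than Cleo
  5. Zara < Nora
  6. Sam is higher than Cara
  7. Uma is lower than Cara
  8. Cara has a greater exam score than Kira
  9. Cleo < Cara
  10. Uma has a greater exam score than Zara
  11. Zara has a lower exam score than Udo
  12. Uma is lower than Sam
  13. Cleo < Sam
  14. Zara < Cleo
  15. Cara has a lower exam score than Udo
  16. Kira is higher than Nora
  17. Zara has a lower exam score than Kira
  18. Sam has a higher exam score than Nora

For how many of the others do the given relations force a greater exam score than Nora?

5

The elements the relations force above Nora are Uma, Kira, Cara, Udo, Sam — no chain reaches any other.
That is 5.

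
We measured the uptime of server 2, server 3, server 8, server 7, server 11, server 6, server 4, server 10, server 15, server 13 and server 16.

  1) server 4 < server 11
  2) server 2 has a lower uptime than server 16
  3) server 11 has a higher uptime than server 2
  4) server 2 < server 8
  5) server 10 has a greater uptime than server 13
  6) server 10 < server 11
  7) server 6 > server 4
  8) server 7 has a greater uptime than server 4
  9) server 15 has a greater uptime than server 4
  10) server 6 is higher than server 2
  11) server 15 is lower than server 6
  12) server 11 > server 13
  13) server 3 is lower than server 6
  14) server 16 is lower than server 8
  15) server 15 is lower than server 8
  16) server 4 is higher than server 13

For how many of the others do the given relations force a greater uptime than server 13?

The elements the relations force above server 13 are server 4, server 15, server 6, server 7, server 8, server 10, server 11 — no chain reaches any other.
That is 7.

7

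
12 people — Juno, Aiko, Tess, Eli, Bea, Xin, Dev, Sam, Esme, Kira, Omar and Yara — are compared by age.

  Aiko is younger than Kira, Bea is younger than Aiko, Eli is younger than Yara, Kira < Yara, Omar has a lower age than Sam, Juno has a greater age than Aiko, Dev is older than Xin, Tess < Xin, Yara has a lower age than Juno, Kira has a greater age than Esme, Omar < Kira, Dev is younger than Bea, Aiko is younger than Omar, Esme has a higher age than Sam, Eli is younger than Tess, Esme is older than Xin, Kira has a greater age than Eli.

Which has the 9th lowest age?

Piecing the relations together gives one ordering: Eli < Tess < Xin < Dev < Bea < Aiko < Omar < Sam < Esme < Kira < Yara < Juno.
Counting 9 from the smallest end gives Esme.

Esme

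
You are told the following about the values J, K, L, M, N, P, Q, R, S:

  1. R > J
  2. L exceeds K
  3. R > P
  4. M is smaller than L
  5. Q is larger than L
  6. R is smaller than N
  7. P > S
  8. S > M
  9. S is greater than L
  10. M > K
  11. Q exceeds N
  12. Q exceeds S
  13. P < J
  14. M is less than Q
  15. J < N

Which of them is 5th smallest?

Piecing the relations together gives one ordering: K < M < L < S < P < J < R < N < Q.
The 5th smallest is P.

P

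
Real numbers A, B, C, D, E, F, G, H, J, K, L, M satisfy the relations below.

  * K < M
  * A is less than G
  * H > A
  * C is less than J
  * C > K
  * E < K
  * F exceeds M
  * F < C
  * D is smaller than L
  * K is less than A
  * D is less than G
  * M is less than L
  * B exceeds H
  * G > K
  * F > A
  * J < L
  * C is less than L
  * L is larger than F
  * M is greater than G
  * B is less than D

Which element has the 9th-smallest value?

F

The consecutive relations fix a unique order: E < K < A < H < B < D < G < M < F < C < J < L.
Counting 9 from the smallest end gives F.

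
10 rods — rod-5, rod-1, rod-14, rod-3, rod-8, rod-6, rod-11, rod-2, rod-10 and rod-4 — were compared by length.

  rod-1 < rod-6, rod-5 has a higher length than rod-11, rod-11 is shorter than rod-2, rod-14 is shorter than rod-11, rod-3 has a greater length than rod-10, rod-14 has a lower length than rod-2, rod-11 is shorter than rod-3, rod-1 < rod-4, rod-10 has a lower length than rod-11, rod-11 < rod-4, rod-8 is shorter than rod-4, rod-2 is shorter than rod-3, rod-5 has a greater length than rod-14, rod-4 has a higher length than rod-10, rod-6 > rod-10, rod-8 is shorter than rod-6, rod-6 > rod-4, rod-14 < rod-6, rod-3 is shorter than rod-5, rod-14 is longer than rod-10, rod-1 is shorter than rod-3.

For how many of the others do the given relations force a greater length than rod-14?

From rod-14 the given relations immediately reach rod-11, rod-2, rod-6, rod-5.
From those, rod-3, rod-4 — 6 in total.
No other element is forced above rod-14 by the given relations, so the count is 6.

6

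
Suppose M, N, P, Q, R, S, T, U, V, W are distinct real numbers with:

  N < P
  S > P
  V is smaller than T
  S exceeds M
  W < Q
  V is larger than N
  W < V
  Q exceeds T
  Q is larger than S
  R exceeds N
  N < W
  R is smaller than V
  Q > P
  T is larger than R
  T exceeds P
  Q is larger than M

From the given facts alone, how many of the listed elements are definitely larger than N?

7

From N the given relations immediately reach R, W, P, V.
From those, S, T, Q — 7 in total.
No other element is forced above N by the given relations, so the count is 7.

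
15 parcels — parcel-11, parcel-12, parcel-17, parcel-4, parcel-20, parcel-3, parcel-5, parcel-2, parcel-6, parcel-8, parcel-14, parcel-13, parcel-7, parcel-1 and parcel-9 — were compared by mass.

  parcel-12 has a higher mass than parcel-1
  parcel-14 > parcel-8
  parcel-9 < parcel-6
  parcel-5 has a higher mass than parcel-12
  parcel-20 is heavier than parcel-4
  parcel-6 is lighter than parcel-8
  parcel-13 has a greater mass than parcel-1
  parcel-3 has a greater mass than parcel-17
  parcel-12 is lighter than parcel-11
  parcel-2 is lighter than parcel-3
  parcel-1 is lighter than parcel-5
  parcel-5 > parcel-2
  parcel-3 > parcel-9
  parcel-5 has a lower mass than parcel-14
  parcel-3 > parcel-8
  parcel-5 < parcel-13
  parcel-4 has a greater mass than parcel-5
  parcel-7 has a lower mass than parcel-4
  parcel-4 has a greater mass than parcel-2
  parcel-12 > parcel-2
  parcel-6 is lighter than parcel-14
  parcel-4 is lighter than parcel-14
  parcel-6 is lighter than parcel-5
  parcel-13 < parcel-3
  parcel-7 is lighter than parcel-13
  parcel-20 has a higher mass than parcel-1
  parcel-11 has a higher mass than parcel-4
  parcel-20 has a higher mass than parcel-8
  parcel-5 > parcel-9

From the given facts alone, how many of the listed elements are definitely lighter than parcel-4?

7

The elements the relations force below parcel-4 are parcel-1, parcel-9, parcel-2, parcel-6, parcel-7, parcel-12, parcel-5 — no chain reaches any other.
That is 7.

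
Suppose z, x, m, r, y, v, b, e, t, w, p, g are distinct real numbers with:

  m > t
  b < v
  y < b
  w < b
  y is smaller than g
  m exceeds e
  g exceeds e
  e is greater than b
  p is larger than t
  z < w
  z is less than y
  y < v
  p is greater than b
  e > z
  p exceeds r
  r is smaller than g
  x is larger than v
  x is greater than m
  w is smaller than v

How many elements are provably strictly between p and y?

Chaining upward from y reaches: b, e, v, g, m, x.
Chaining downward from p reaches: z, w, b, t, r.
Strictly between y and p are those in both lists: b — 1 element.

1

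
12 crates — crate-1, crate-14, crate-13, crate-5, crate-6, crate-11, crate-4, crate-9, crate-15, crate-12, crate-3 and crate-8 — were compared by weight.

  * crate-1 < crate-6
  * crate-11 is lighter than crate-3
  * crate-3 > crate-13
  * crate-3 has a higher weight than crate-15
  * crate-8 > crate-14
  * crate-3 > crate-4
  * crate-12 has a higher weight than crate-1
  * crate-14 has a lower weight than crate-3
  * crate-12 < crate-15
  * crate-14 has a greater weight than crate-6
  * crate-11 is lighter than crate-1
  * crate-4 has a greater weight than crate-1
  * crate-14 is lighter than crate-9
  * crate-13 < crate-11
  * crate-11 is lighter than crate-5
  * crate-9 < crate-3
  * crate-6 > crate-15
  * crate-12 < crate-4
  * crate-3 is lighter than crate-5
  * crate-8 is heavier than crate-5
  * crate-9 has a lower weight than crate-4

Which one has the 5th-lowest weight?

Piecing the relations together gives one ordering: crate-13 < crate-11 < crate-1 < crate-12 < crate-15 < crate-6 < crate-14 < crate-9 < crate-4 < crate-3 < crate-5 < crate-8.
The 5th smallest is crate-15.

crate-15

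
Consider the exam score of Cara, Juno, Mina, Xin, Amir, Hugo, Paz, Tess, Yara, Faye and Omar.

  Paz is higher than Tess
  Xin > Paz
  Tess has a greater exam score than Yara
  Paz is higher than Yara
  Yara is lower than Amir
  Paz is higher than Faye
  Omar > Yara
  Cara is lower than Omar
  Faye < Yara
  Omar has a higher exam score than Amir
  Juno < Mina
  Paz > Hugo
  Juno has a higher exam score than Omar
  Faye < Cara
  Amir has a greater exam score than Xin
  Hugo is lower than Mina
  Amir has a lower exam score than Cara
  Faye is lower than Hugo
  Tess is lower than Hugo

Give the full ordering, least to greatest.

Each adjacent pair is fixed by a given relation: Faye < Yara; Yara < Tess; Tess < Hugo; Hugo < Paz; Paz < Xin; Xin < Amir; Amir < Cara; Cara < Omar; Omar < Juno; Juno < Mina. Chaining them end to end gives the full order.

Faye < Yara < Tess < Hugo < Paz < Xin < Amir < Cara < Omar < Juno < Mina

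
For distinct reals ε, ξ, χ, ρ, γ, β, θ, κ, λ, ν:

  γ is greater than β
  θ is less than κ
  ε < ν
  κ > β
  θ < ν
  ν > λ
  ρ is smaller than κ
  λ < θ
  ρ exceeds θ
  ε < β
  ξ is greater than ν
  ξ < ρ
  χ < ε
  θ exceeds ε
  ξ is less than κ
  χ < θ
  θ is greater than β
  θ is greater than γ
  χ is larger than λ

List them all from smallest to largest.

Each adjacent pair is fixed by a given relation: λ < χ; χ < ε; ε < β; β < γ; γ < θ; θ < ν; ν < ξ; ξ < ρ; ρ < κ. Chaining them end to end gives the full order.

λ < χ < ε < β < γ < θ < ν < ξ < ρ < κ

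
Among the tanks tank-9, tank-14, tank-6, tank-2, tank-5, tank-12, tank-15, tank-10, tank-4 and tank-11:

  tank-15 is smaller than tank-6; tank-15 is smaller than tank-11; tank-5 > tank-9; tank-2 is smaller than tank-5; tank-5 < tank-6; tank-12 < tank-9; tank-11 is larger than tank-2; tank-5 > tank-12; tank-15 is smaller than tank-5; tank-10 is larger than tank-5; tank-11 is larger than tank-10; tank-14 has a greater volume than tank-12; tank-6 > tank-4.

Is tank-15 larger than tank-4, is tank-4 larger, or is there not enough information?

undetermined

Following every chain through tank-15: above tank-15 we get tank-5, tank-10, tank-6, tank-11.
tank-4 is not reached, and no chain runs the other way from tank-4 to tank-15.
So the given relations leave the order of tank-15 and tank-4 undetermined.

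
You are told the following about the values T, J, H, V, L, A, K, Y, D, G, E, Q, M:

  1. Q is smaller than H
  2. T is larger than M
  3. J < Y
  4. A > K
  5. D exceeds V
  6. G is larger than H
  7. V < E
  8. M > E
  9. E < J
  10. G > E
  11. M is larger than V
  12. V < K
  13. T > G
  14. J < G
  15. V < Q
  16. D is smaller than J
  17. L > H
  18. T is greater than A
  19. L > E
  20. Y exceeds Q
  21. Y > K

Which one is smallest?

D is not least since V < D; K is not least since V < K; E is not least since V < E; J is not least since E < J; Q is not least since V < Q; M is not least since E < M; H is not least since Q < H; L is not least since E < L; G is not least since J < G; Y is not least since Q < Y; A is not least since K < A; T is not least since M < T.
Only V has nothing below it, so V is the smallest.

V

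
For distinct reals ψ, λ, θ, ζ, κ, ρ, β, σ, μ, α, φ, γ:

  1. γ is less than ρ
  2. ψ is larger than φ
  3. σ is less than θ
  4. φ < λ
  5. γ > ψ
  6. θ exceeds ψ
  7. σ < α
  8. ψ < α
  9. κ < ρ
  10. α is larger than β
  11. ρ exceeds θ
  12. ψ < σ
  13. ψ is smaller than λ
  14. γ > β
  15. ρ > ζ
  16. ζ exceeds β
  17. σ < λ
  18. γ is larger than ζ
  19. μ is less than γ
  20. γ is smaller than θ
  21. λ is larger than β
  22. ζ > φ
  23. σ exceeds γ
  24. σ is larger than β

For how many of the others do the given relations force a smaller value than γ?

Directly below γ: β, ψ, μ, ζ.
One step further: φ (5 so far).
No other element is forced below γ by the given relations, so the count is 5.

5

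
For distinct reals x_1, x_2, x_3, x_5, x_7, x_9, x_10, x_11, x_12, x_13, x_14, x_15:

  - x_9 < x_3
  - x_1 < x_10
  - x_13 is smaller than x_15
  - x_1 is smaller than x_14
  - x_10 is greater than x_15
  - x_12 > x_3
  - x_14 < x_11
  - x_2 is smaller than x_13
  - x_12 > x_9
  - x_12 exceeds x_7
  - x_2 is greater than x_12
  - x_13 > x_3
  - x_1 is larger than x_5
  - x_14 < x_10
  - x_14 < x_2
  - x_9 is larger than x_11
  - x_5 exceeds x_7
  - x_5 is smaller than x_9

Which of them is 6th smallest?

Piecing the relations together gives one ordering: x_7 < x_5 < x_1 < x_14 < x_11 < x_9 < x_3 < x_12 < x_2 < x_13 < x_15 < x_10.
The 6th smallest is x_9.

x_9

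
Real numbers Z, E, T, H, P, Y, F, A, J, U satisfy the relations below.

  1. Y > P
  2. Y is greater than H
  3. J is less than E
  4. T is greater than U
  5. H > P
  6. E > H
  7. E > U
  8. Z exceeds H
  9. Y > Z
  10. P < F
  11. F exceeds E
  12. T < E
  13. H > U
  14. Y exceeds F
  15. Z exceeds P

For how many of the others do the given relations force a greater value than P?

The elements the relations force above P are H, Z, E, F, Y — no chain reaches any other.
That is 5.

5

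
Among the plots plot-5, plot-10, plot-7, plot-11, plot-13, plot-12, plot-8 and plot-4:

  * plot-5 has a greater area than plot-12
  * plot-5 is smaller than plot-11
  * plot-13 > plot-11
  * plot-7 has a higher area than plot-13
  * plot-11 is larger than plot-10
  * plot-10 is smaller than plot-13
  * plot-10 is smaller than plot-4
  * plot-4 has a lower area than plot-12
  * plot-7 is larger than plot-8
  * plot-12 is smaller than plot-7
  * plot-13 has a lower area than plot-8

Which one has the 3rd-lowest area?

plot-12

Chaining the given pairs: plot-10 < plot-4 < plot-12 < plot-5 < plot-11 < plot-13 < plot-8 < plot-7.
Counting 3 from the smallest end gives plot-12.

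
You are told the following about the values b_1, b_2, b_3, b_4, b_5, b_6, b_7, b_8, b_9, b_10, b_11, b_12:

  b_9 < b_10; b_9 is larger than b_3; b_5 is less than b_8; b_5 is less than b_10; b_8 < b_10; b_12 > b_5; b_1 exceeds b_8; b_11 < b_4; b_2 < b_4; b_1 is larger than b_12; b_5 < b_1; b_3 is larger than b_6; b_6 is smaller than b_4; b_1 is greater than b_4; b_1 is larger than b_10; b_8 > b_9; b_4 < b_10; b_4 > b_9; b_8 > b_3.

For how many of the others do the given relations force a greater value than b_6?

6

Directly above b_6: b_3, b_4.
One step further: b_9, b_8, b_10, b_1 (6 so far).
Nothing else is reachable above b_6; 6 in all.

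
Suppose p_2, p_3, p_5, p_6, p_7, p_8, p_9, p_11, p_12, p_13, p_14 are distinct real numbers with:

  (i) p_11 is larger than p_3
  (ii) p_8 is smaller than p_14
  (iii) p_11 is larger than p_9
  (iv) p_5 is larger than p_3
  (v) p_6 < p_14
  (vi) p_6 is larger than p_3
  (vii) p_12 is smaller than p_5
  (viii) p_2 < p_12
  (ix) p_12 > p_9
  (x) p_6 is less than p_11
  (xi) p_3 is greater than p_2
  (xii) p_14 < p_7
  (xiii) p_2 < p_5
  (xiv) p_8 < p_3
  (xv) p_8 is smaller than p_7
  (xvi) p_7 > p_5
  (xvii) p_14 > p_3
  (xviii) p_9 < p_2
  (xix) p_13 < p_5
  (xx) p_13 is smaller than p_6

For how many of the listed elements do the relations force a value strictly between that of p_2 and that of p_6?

1

Chaining upward from p_2 reaches: p_12, p_3, p_5, p_14, p_7, p_11.
Chaining downward from p_6 reaches: p_9, p_8, p_13, p_3.
Strictly between p_2 and p_6 are those in both lists: p_3 — 1 element.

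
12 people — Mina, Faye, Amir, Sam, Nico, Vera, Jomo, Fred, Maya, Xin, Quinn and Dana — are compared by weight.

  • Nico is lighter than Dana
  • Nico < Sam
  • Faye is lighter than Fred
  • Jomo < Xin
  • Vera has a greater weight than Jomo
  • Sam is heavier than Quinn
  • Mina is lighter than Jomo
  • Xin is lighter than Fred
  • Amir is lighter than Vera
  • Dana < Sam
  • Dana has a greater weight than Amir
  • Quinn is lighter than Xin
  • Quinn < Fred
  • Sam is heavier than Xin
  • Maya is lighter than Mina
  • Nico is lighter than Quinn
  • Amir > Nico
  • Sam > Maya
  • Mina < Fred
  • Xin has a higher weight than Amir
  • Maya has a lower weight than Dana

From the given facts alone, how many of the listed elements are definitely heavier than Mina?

Directly above Mina: Jomo, Fred.
One step further: Vera, Xin (4 so far).
One step further: Sam (5 so far).
No other element is forced above Mina by the given relations, so the count is 5.

5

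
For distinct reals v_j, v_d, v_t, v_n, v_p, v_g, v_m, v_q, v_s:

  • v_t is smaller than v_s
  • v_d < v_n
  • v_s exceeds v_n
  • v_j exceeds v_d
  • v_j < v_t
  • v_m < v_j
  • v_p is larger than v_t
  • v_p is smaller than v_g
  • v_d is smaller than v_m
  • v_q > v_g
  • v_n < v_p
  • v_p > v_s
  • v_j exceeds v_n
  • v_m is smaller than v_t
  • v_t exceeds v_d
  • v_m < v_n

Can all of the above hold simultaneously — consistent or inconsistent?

The single ordering v_d < v_m < v_n < v_j < v_t < v_s < v_p < v_g < v_q satisfies every listed relation, so no contradiction arises.

consistent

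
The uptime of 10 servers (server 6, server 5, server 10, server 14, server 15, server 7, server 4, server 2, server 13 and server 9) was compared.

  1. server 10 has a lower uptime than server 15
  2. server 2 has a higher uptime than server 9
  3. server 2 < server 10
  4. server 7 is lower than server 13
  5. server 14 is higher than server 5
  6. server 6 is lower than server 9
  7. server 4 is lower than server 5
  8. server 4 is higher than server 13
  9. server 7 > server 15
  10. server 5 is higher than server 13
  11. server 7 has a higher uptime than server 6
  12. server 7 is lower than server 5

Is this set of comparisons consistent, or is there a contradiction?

consistent

The single ordering server 6 < server 9 < server 2 < server 10 < server 15 < server 7 < server 13 < server 4 < server 5 < server 14 satisfies every listed relation, so no contradiction arises.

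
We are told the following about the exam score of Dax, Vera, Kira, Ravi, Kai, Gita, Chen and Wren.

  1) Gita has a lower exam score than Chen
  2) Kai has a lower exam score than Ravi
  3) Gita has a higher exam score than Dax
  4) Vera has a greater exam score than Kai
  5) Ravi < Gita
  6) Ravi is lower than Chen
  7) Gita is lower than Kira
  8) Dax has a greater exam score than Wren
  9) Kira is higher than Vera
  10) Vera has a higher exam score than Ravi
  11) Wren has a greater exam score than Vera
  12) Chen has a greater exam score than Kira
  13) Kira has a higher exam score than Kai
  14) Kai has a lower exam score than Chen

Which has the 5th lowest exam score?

The consecutive relations fix a unique order: Kai < Ravi < Vera < Wren < Dax < Gita < Kira < Chen.
The 5th smallest is Dax.

Dax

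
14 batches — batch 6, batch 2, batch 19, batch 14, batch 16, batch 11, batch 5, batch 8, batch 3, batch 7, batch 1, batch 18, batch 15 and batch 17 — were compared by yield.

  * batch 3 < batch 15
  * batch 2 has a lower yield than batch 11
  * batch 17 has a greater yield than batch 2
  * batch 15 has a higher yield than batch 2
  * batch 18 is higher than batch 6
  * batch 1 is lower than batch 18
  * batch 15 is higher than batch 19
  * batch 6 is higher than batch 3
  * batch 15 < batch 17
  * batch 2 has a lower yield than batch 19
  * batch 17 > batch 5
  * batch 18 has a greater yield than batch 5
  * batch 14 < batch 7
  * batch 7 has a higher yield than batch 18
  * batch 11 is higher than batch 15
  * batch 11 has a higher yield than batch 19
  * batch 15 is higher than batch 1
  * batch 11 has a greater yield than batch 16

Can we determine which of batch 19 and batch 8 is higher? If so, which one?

undetermined

Following every chain through batch 8: nothing is chained to batch 8.
batch 19 is not reached, and no chain runs the other way from batch 19 to batch 8.
So the given relations leave the order of batch 8 and batch 19 undetermined.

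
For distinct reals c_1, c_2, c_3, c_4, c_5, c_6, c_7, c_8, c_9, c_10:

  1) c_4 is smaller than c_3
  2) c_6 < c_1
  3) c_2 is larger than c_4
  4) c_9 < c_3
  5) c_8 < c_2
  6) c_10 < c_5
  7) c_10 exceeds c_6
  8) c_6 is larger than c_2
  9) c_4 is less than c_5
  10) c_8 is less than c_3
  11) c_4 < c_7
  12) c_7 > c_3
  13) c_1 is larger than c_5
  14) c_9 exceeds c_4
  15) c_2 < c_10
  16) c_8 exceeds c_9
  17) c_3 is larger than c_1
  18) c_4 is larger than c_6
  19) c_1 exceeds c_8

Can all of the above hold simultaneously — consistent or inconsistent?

inconsistent

We have c_2 < c_6 stated directly, yet also c_6 < c_4 < c_9 < c_8 < c_2 by chaining the others — so c_6 < c_2. Contradiction.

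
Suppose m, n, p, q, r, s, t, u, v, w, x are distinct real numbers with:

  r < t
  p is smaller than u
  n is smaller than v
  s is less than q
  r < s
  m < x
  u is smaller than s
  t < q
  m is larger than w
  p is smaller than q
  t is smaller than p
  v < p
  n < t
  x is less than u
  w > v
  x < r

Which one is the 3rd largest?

u

Chaining the given pairs: n < v < w < m < x < r < t < p < u < s < q.
The 3rd largest is u.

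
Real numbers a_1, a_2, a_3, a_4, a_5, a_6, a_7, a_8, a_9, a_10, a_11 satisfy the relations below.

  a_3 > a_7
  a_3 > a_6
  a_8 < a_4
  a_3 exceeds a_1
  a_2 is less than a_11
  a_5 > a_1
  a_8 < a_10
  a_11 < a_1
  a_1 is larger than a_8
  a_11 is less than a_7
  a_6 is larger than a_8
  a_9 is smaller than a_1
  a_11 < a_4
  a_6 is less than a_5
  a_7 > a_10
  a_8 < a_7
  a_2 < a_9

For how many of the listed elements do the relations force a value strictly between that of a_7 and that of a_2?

The relations place a_2 below a_7. An element lies strictly between them when it is forced above a_2 and also forced below a_7.
Above a_2: {a_11, a_9, a_4, a_1, a_3, a_5}. Below a_7: {a_8, a_10, a_11}.
Intersection: {a_11} — 1.

1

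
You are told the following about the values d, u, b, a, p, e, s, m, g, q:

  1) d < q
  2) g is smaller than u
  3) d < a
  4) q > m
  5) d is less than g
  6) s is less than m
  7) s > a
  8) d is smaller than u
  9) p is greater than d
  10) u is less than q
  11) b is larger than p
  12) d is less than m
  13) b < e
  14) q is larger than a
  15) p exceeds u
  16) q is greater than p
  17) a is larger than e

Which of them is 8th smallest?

s

The consecutive relations fix a unique order: d < g < u < p < b < e < a < s < m < q.
The 8th smallest is s.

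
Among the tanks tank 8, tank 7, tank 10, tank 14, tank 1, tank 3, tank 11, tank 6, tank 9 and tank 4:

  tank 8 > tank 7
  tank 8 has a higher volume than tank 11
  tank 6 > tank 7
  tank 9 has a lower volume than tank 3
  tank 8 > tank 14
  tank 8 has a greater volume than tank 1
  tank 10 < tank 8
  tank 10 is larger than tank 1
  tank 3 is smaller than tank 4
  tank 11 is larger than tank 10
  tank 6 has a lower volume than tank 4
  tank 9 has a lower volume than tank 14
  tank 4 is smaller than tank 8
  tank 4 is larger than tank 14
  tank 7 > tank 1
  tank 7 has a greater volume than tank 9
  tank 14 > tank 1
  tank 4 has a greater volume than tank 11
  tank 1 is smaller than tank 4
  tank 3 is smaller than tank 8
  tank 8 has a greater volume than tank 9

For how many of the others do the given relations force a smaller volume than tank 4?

From tank 4 the given relations immediately reach tank 1, tank 14, tank 3, tank 6, tank 11.
From those, tank 10, tank 9, tank 7 — 8 in total.
Nothing else is reachable below tank 4; 8 in all.

8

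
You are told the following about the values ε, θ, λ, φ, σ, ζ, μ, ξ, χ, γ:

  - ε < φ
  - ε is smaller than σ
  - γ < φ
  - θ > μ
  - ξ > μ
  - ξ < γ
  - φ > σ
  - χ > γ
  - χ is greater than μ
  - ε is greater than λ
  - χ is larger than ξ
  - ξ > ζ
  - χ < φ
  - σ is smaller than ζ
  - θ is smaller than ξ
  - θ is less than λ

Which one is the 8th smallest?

γ

The consecutive relations fix a unique order: μ < θ < λ < ε < σ < ζ < ξ < γ < χ < φ.
Counting 8 from the smallest end gives γ.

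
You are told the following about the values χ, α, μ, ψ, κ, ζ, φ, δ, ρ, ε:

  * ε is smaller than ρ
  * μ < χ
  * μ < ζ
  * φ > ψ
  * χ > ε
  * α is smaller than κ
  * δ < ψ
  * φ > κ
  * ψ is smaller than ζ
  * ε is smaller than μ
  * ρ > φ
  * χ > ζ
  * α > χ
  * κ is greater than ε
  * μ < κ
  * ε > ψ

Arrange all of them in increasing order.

δ < ψ < ε < μ < ζ < χ < α < κ < φ < ρ

The consecutive links are each given: δ < ψ; ψ < ε; ε < μ; μ < ζ; ζ < χ; χ < α; α < κ; κ < φ; φ < ρ.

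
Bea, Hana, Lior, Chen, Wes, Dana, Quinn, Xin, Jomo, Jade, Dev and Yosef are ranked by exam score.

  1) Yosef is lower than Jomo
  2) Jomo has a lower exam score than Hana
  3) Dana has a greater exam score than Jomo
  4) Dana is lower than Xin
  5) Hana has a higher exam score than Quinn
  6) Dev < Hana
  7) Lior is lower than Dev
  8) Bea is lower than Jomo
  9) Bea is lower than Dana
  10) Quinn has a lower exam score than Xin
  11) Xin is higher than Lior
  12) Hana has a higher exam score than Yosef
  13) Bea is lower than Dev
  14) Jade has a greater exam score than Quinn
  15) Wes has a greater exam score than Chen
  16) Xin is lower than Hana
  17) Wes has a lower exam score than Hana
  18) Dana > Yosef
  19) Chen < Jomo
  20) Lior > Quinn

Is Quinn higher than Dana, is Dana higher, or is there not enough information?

undetermined

Following every chain through Quinn: above Quinn we get Jade, Lior, Dev, Xin, Hana.
Dana is not reached, and no chain runs the other way from Dana to Quinn.
So the given relations leave the order of Quinn and Dana undetermined.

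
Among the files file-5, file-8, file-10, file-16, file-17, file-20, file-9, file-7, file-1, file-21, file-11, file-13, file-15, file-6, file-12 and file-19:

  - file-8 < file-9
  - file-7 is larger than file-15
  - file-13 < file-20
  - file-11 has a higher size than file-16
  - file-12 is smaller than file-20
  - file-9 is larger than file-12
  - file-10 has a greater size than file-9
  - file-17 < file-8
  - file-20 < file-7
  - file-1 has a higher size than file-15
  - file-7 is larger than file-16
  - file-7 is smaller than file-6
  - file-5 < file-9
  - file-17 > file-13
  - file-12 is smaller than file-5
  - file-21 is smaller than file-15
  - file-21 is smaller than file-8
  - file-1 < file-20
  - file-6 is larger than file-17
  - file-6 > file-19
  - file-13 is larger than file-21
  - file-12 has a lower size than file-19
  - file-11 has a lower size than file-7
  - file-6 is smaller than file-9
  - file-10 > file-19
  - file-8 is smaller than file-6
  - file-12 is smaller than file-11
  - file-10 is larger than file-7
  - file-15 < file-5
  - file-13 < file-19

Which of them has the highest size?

file-10

file-21 is not greatest since file-21 < file-15; file-12 is not greatest since file-12 < file-20; file-15 is not greatest since file-15 < file-5; file-1 is not greatest since file-1 < file-20; file-16 is not greatest since file-16 < file-11; file-5 is not greatest since file-5 < file-9; file-13 is not greatest since file-13 < file-19; file-17 is not greatest since file-17 < file-6; file-11 is not greatest since file-11 < file-7; file-20 is not greatest since file-20 < file-7; file-7 is not greatest since file-7 < file-10; file-8 is not greatest since file-8 < file-9; file-19 is not greatest since file-19 < file-6; file-6 is not greatest since file-6 < file-9; file-9 is not greatest since file-9 < file-10.
Only file-10 has nothing above it, so file-10 is the highest size.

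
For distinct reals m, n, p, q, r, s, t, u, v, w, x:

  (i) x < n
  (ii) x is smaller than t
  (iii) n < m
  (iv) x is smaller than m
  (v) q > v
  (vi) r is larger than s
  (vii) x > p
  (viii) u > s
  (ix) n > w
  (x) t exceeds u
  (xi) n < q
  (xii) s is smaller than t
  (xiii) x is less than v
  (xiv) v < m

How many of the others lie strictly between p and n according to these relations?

Chaining upward from p reaches: x, v, q, t, m.
Chaining downward from n reaches: w, x.
Strictly between p and n are those in both lists: x — 1 element.

1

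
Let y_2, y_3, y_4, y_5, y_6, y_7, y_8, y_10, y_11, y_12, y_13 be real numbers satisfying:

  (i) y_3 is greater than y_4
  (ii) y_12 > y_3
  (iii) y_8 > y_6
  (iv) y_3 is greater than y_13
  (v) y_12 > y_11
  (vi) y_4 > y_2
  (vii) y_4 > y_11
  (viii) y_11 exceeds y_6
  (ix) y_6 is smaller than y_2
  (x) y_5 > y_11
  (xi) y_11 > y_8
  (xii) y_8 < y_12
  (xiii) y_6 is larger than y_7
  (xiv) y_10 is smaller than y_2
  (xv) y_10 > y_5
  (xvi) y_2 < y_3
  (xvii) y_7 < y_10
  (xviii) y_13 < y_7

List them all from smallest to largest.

y_13 < y_7 < y_6 < y_8 < y_11 < y_5 < y_10 < y_2 < y_4 < y_3 < y_12

The consecutive links are each given: y_13 < y_7; y_7 < y_6; y_6 < y_8; y_8 < y_11; y_11 < y_5; y_5 < y_10; y_10 < y_2; y_2 < y_4; y_4 < y_3; y_3 < y_12.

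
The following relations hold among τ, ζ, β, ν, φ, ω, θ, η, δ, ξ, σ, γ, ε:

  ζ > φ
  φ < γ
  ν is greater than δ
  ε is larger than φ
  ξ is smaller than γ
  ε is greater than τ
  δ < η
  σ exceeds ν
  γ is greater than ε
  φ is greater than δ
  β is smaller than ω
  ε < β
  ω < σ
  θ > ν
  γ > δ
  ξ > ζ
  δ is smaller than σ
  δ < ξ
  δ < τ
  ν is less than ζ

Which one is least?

δ

Chaining upward from δ: directly above it, ν, φ, τ, η, ξ, γ, σ; then θ, ε, ζ; then β; then ω.
That covers every other element, and nothing is given below δ, so δ is the least.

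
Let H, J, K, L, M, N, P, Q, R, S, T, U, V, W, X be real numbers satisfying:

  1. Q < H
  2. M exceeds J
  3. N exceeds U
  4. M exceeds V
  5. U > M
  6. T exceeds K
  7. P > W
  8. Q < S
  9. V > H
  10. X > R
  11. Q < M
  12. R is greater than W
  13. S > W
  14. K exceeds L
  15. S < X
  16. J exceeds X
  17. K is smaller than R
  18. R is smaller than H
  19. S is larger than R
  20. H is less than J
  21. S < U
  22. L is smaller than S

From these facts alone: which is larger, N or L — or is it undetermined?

N

Chaining the given relations: L < K < R < S < X < J < M < U < N.
So N is larger.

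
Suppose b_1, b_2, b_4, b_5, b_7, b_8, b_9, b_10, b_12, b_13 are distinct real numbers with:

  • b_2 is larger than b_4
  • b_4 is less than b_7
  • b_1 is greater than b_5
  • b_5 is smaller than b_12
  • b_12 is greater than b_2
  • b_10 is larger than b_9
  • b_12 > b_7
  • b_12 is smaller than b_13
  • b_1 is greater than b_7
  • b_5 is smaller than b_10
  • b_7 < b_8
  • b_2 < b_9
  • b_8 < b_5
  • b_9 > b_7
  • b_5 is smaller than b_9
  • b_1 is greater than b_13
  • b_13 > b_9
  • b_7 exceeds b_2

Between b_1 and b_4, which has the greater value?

b_4 < b_7 and b_7 < b_8 give b_4 < b_8.
Then b_8 < b_5 extends the chain to b_5.
With b_5 < b_9: b_4 < b_7 < b_8 < b_5 < b_9.
With b_9 < b_13: b_4 < b_7 < b_8 < b_5 < b_9 < b_13.
With b_13 < b_1: b_4 < b_7 < b_8 < b_5 < b_9 < b_13 < b_1.
So b_4 < b_1; b_1 is the larger of the two.

b_1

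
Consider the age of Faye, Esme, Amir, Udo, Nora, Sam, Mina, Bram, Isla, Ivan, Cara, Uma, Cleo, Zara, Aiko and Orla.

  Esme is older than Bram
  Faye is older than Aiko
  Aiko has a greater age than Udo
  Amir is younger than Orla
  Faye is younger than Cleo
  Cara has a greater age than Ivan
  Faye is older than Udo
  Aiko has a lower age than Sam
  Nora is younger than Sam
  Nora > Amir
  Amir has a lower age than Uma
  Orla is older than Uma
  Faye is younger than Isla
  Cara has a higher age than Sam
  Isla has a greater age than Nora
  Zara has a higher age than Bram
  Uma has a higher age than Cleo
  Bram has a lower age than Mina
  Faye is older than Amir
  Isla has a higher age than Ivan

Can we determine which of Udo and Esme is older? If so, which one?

undetermined

Following every chain through Udo: above Udo we get Aiko, Faye, Cleo, Isla, Sam, Uma, Cara, Orla.
Esme is not reached, and no chain runs the other way from Esme to Udo.
So the given relations leave the order of Udo and Esme undetermined.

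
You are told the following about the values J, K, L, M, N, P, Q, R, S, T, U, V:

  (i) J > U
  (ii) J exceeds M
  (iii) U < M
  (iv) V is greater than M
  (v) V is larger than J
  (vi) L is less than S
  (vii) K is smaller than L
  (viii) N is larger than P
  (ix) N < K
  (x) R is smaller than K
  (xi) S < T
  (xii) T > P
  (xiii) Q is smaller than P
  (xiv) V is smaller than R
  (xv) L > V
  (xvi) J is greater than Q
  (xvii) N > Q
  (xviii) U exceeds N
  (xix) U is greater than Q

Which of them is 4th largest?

K

The consecutive relations fix a unique order: Q < P < N < U < M < J < V < R < K < L < S < T.
The 4th largest is K.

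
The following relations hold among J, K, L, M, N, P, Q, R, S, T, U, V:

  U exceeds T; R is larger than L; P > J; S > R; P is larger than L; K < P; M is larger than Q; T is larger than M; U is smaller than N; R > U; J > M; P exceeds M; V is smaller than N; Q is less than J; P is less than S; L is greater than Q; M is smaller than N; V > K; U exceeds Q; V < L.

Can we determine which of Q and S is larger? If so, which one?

S

The relevant relations are Q < M; M < T; T < U; U < R; R < S.
Together: Q < M < T < U < R < S.
So S is larger.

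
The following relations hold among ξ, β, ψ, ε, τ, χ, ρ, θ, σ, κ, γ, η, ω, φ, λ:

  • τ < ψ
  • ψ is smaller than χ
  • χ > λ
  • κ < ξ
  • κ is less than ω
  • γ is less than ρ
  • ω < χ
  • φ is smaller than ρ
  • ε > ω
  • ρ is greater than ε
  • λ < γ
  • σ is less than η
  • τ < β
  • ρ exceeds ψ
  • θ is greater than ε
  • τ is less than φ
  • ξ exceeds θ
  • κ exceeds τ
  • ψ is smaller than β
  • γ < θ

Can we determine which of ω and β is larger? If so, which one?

undetermined

Following every chain through β: below β we get τ, ψ.
ω is not reached, and no chain runs the other way from ω to β.
So the given relations leave the order of β and ω undetermined.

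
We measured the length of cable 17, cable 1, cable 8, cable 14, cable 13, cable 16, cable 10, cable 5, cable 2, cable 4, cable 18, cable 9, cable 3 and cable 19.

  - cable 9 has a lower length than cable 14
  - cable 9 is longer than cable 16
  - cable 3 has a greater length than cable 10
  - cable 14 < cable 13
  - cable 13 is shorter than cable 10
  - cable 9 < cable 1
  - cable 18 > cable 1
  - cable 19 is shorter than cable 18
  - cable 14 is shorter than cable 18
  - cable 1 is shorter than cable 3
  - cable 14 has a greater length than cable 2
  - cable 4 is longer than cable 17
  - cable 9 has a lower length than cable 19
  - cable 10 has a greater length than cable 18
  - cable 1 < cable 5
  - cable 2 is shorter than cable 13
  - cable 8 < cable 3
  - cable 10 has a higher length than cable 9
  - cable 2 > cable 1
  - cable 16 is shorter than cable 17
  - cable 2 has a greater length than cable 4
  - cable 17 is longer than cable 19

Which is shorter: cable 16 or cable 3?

Following the relations from cable 16: cable 16 < cable 9 < cable 19 < cable 17 < cable 4 < cable 2 < cable 14 < cable 13 < cable 10 < cable 3.
So cable 16 < cable 3; cable 16 is the shorter of the two.

cable 16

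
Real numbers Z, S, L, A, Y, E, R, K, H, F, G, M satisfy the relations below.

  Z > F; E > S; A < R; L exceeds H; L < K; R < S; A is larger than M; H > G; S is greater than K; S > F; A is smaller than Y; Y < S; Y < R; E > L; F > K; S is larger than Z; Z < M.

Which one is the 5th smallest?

F

Piecing the relations together gives one ordering: G < H < L < K < F < Z < M < A < Y < R < S < E.
The 5th smallest is F.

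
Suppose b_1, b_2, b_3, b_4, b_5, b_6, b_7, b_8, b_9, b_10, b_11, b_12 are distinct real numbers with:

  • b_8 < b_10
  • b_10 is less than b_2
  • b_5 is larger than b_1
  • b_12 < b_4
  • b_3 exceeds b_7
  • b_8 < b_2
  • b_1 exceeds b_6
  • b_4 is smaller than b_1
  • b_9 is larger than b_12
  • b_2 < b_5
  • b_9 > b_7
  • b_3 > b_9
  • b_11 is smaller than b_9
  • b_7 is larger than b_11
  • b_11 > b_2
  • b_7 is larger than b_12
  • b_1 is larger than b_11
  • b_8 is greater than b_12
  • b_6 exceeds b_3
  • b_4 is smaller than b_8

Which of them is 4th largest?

The consecutive relations fix a unique order: b_12 < b_4 < b_8 < b_10 < b_2 < b_11 < b_7 < b_9 < b_3 < b_6 < b_1 < b_5.
The 4th largest is b_3.

b_3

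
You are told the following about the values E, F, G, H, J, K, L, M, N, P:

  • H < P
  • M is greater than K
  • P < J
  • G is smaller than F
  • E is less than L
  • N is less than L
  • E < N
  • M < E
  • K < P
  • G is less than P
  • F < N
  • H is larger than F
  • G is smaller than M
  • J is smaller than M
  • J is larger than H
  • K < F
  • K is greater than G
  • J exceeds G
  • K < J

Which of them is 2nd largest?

Piecing the relations together gives one ordering: G < K < F < H < P < J < M < E < N < L.
Counting 2 from the largest end gives N.

N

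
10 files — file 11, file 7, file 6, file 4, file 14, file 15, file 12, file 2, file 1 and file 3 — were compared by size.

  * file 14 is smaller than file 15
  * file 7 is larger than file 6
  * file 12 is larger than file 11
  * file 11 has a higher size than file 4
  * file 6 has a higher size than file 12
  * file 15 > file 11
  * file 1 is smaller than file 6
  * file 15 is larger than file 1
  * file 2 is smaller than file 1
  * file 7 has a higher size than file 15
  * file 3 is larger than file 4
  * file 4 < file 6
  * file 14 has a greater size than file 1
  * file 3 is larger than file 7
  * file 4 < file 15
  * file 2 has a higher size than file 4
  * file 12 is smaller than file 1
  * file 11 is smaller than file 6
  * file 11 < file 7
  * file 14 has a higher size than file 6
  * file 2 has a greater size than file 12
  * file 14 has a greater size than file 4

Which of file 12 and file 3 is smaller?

file 12

Chaining the given relations: file 12 < file 2 < file 1 < file 6 < file 14 < file 15 < file 7 < file 3.
So file 12 < file 3; file 12 is the smaller of the two.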